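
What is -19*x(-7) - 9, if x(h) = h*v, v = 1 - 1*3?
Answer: -275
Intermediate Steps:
v = -2 (v = 1 - 3 = -2)
x(h) = -2*h (x(h) = h*(-2) = -2*h)
-19*x(-7) - 9 = -(-38)*(-7) - 9 = -19*14 - 9 = -266 - 9 = -275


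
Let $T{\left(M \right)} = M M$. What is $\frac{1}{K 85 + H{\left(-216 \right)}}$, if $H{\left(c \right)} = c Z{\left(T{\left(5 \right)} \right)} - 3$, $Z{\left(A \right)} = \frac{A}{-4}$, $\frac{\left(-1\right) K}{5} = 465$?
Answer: $- \frac{1}{196278} \approx -5.0948 \cdot 10^{-6}$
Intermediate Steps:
$K = -2325$ ($K = \left(-5\right) 465 = -2325$)
$T{\left(M \right)} = M^{2}$
$Z{\left(A \right)} = - \frac{A}{4}$ ($Z{\left(A \right)} = A \left(- \frac{1}{4}\right) = - \frac{A}{4}$)
$H{\left(c \right)} = -3 - \frac{25 c}{4}$ ($H{\left(c \right)} = c \left(- \frac{5^{2}}{4}\right) - 3 = c \left(\left(- \frac{1}{4}\right) 25\right) - 3 = c \left(- \frac{25}{4}\right) - 3 = - \frac{25 c}{4} - 3 = -3 - \frac{25 c}{4}$)
$\frac{1}{K 85 + H{\left(-216 \right)}} = \frac{1}{\left(-2325\right) 85 - -1347} = \frac{1}{-197625 + \left(-3 + 1350\right)} = \frac{1}{-197625 + 1347} = \frac{1}{-196278} = - \frac{1}{196278}$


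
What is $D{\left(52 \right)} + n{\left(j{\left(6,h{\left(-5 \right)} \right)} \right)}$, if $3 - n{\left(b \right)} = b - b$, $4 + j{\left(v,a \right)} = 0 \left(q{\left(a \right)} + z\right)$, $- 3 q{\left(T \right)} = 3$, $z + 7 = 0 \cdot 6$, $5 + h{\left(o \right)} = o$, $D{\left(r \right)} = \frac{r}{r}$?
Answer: $4$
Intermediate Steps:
$D{\left(r \right)} = 1$
$h{\left(o \right)} = -5 + o$
$z = -7$ ($z = -7 + 0 \cdot 6 = -7 + 0 = -7$)
$q{\left(T \right)} = -1$ ($q{\left(T \right)} = \left(- \frac{1}{3}\right) 3 = -1$)
$j{\left(v,a \right)} = -4$ ($j{\left(v,a \right)} = -4 + 0 \left(-1 - 7\right) = -4 + 0 \left(-8\right) = -4 + 0 = -4$)
$n{\left(b \right)} = 3$ ($n{\left(b \right)} = 3 - \left(b - b\right) = 3 - 0 = 3 + 0 = 3$)
$D{\left(52 \right)} + n{\left(j{\left(6,h{\left(-5 \right)} \right)} \right)} = 1 + 3 = 4$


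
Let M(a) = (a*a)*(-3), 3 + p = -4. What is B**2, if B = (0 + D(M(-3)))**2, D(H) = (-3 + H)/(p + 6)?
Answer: 810000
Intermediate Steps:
p = -7 (p = -3 - 4 = -7)
M(a) = -3*a**2 (M(a) = a**2*(-3) = -3*a**2)
D(H) = 3 - H (D(H) = (-3 + H)/(-7 + 6) = (-3 + H)/(-1) = (-3 + H)*(-1) = 3 - H)
B = 900 (B = (0 + (3 - (-3)*(-3)**2))**2 = (0 + (3 - (-3)*9))**2 = (0 + (3 - 1*(-27)))**2 = (0 + (3 + 27))**2 = (0 + 30)**2 = 30**2 = 900)
B**2 = 900**2 = 810000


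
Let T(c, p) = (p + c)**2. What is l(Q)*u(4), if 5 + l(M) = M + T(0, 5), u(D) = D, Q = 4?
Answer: 96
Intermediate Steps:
T(c, p) = (c + p)**2
l(M) = 20 + M (l(M) = -5 + (M + (0 + 5)**2) = -5 + (M + 5**2) = -5 + (M + 25) = -5 + (25 + M) = 20 + M)
l(Q)*u(4) = (20 + 4)*4 = 24*4 = 96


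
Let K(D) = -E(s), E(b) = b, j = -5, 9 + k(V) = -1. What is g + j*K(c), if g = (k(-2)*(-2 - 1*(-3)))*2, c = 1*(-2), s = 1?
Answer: -15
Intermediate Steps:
k(V) = -10 (k(V) = -9 - 1 = -10)
c = -2
g = -20 (g = -10*(-2 - 1*(-3))*2 = -10*(-2 + 3)*2 = -10*1*2 = -10*2 = -20)
K(D) = -1 (K(D) = -1*1 = -1)
g + j*K(c) = -20 - 5*(-1) = -20 + 5 = -15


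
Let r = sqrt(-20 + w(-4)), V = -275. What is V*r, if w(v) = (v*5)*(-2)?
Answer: -550*sqrt(5) ≈ -1229.8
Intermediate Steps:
w(v) = -10*v (w(v) = (5*v)*(-2) = -10*v)
r = 2*sqrt(5) (r = sqrt(-20 - 10*(-4)) = sqrt(-20 + 40) = sqrt(20) = 2*sqrt(5) ≈ 4.4721)
V*r = -550*sqrt(5)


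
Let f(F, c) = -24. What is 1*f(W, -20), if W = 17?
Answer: -24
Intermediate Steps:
1*f(W, -20) = 1*(-24) = -24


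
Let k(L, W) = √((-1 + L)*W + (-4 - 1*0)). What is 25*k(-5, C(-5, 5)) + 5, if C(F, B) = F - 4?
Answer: 5 + 125*√2 ≈ 181.78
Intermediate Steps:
C(F, B) = -4 + F
k(L, W) = √(-4 + W*(-1 + L)) (k(L, W) = √(W*(-1 + L) + (-4 + 0)) = √(W*(-1 + L) - 4) = √(-4 + W*(-1 + L)))
25*k(-5, C(-5, 5)) + 5 = 25*√(-4 - (-4 - 5) - 5*(-4 - 5)) + 5 = 25*√(-4 - 1*(-9) - 5*(-9)) + 5 = 25*√(-4 + 9 + 45) + 5 = 25*√50 + 5 = 25*(5*√2) + 5 = 125*√2 + 5 = 5 + 125*√2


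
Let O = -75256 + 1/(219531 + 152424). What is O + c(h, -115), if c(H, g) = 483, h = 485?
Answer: -27812191214/371955 ≈ -74773.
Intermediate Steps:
O = -27991845479/371955 (O = -75256 + 1/371955 = -27991845479/371955 ≈ -75256.)
O + c(h, -115) = -27991845479/371955 + 483 = -27812191214/371955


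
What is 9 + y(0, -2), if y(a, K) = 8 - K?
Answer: 19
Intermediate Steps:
9 + y(0, -2) = 9 + (8 - 1*(-2)) = 9 + (8 + 2) = 9 + 10 = 19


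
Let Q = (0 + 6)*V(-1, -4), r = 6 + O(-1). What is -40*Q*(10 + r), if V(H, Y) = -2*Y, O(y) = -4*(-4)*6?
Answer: -215040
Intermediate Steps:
O(y) = 96 (O(y) = 16*6 = 96)
r = 102 (r = 6 + 96 = 102)
Q = 48 (Q = (0 + 6)*(-2*(-4)) = 6*8 = 48)
-40*Q*(10 + r) = -1920*(10 + 102) = -1920*112 = -40*5376 = -215040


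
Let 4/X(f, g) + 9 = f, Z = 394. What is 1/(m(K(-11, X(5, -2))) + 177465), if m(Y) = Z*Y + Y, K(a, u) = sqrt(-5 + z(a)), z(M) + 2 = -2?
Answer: 11831/2099682030 - 79*I/2099682030 ≈ 5.6347e-6 - 3.7625e-8*I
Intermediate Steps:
X(f, g) = 4/(-9 + f)
z(M) = -4 (z(M) = -2 - 2 = -4)
K(a, u) = 3*I (K(a, u) = sqrt(-5 - 4) = sqrt(-9) = 3*I)
m(Y) = 395*Y (m(Y) = 394*Y + Y = 395*Y)
1/(m(K(-11, X(5, -2))) + 177465) = 1/(395*(3*I) + 177465) = 1/(1185*I + 177465) = 1/(177465 + 1185*I) = (177465 - 1185*I)/31495230450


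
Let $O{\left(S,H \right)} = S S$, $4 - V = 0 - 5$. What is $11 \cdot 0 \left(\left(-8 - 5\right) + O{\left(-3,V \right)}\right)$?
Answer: $0$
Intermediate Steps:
$V = 9$ ($V = 4 - \left(0 - 5\right) = 4 - -5 = 4 + 5 = 9$)
$O{\left(S,H \right)} = S^{2}$
$11 \cdot 0 \left(\left(-8 - 5\right) + O{\left(-3,V \right)}\right) = 11 \cdot 0 \left(\left(-8 - 5\right) + \left(-3\right)^{2}\right) = 0 \left(-13 + 9\right) = 0 \left(-4\right) = 0$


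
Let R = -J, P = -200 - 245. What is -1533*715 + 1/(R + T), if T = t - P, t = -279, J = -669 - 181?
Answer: -1113632519/1016 ≈ -1.0961e+6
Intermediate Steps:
J = -850
P = -445
R = 850 (R = -1*(-850) = 850)
T = 166 (T = -279 - 1*(-445) = -279 + 445 = 166)
-1533*715 + 1/(R + T) = -1533*715 + 1/(850 + 166) = -1096095 + 1/1016 = -1113632519/1016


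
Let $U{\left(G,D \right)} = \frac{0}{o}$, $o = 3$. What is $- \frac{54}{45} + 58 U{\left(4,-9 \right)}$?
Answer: $- \frac{6}{5} \approx -1.2$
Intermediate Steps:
$U{\left(G,D \right)} = 0$ ($U{\left(G,D \right)} = \frac{0}{3} = 0 \cdot \frac{1}{3} = 0$)
$- \frac{54}{45} + 58 U{\left(4,-9 \right)} = - \frac{54}{45} + 58 \cdot 0 = \left(-54\right) \frac{1}{45} + 0 = - \frac{6}{5} + 0 = - \frac{6}{5}$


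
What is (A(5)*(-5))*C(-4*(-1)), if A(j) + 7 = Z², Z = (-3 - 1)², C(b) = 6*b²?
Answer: -119520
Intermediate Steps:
Z = 16 (Z = (-4)² = 16)
A(j) = 249 (A(j) = -7 + 16² = -7 + 256 = 249)
(A(5)*(-5))*C(-4*(-1)) = (249*(-5))*(6*(-4*(-1))²) = -7470*4² = -7470*16 = -1245*96 = -119520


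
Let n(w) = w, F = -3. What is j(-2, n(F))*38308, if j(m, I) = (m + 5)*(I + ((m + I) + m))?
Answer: -1149240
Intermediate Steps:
j(m, I) = (5 + m)*(2*I + 2*m) (j(m, I) = (5 + m)*(I + ((I + m) + m)) = (5 + m)*(I + (I + 2*m)) = (5 + m)*(2*I + 2*m))
j(-2, n(F))*38308 = (2*(-2)² + 10*(-3) + 10*(-2) + 2*(-3)*(-2))*38308 = (2*4 - 30 - 20 + 12)*38308 = (8 - 30 - 20 + 12)*38308 = -30*38308 = -1149240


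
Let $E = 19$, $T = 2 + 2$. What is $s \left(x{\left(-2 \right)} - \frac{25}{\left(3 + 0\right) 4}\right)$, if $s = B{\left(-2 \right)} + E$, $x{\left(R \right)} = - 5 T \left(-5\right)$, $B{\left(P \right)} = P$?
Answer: $\frac{19975}{12} \approx 1664.6$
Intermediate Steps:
$T = 4$
$x{\left(R \right)} = 100$ ($x{\left(R \right)} = \left(-5\right) 4 \left(-5\right) = \left(-20\right) \left(-5\right) = 100$)
$s = 17$ ($s = -2 + 19 = 17$)
$s \left(x{\left(-2 \right)} - \frac{25}{\left(3 + 0\right) 4}\right) = 17 \left(100 - \frac{25}{\left(3 + 0\right) 4}\right) = 17 \left(100 - \frac{25}{3 \cdot 4}\right) = 17 \left(100 - \frac{25}{12}\right) = 17 \cdot \frac{1175}{12} = \frac{19975}{12}$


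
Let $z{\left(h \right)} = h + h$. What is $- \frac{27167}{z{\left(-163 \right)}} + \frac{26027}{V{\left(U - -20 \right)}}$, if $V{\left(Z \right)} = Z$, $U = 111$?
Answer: $\frac{12043679}{42706} \approx 282.01$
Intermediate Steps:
$z{\left(h \right)} = 2 h$
$- \frac{27167}{z{\left(-163 \right)}} + \frac{26027}{V{\left(U - -20 \right)}} = - \frac{27167}{2 \left(-163\right)} + \frac{26027}{111 - -20} = - \frac{27167}{-326} + \frac{26027}{111 + 20} = \left(-27167\right) \left(- \frac{1}{326}\right) + \frac{26027}{131} = \frac{27167}{326} + 26027 \cdot \frac{1}{131} = \frac{27167}{326} + \frac{26027}{131} = \frac{12043679}{42706}$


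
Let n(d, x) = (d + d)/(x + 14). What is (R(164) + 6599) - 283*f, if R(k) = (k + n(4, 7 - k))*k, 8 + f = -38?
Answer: 6650047/143 ≈ 46504.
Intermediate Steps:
f = -46 (f = -8 - 38 = -46)
n(d, x) = 2*d/(14 + x) (n(d, x) = (2*d)/(14 + x) = 2*d/(14 + x))
R(k) = k*(k + 8/(21 - k)) (R(k) = (k + 2*4/(14 + (7 - k)))*k = (k + 2*4/(21 - k))*k = (k + 8/(21 - k))*k = k*(k + 8/(21 - k)))
(R(164) + 6599) - 283*f = (164*(-8 + 164*(-21 + 164))/(-21 + 164) + 6599) - 283*(-46) = (164*(-8 + 164*143)/143 + 6599) + 13018 = (164*(1/143)*(-8 + 23452) + 6599) + 13018 = (164*(1/143)*23444 + 6599) + 13018 = (3844816/143 + 6599) + 13018 = 4788473/143 + 13018 = 6650047/143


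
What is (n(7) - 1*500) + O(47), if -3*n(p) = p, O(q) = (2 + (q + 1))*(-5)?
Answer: -2257/3 ≈ -752.33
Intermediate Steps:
O(q) = -15 - 5*q (O(q) = (2 + (1 + q))*(-5) = (3 + q)*(-5) = -15 - 5*q)
n(p) = -p/3
(n(7) - 1*500) + O(47) = (-⅓*7 - 1*500) + (-15 - 5*47) = (-7/3 - 500) + (-15 - 235) = -1507/3 - 250 = -2257/3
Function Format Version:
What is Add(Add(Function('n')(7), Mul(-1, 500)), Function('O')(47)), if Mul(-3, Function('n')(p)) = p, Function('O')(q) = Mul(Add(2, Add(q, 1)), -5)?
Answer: Rational(-2257, 3) ≈ -752.33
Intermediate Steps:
Function('O')(q) = Add(-15, Mul(-5, q)) (Function('O')(q) = Mul(Add(2, Add(1, q)), -5) = Mul(Add(3, q), -5) = Add(-15, Mul(-5, q)))
Function('n')(p) = Mul(Rational(-1, 3), p)
Add(Add(Function('n')(7), Mul(-1, 500)), Function('O')(47)) = Add(Add(Mul(Rational(-1, 3), 7), Mul(-1, 500)), Add(-15, Mul(-5, 47))) = Add(Add(Rational(-7, 3), -500), Add(-15, -235)) = Add(Rational(-1507, 3), -250) = Rational(-2257, 3)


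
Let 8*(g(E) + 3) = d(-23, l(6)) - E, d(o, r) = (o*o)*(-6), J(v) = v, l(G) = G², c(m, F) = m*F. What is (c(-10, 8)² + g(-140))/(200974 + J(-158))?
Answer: 24071/803264 ≈ 0.029966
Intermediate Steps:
c(m, F) = F*m
d(o, r) = -6*o² (d(o, r) = o²*(-6) = -6*o²)
g(E) = -1599/4 - E/8 (g(E) = -3 + (-6*(-23)² - E)/8 = -3 + (-6*529 - E)/8 = -3 + (-3174 - E)/8 = -3 + (-1587/4 - E/8) = -1599/4 - E/8)
(c(-10, 8)² + g(-140))/(200974 + J(-158)) = ((8*(-10))² + (-1599/4 - ⅛*(-140)))/(200974 - 158) = ((-80)² + (-1599/4 + 35/2))/200816 = (6400 - 1529/4)*(1/200816) = (24071/4)*(1/200816) = 24071/803264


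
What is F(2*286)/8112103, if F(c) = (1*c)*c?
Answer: 327184/8112103 ≈ 0.040333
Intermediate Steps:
F(c) = c² (F(c) = c*c = c²)
F(2*286)/8112103 = (2*286)²/8112103 = 572²*(1/8112103) = 327184*(1/8112103) = 327184/8112103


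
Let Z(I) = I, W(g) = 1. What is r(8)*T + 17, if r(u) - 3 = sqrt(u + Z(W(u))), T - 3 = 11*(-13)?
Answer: -823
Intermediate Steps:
T = -140 (T = 3 + 11*(-13) = 3 - 143 = -140)
r(u) = 3 + sqrt(1 + u) (r(u) = 3 + sqrt(u + 1) = 3 + sqrt(1 + u))
r(8)*T + 17 = (3 + sqrt(1 + 8))*(-140) + 17 = (3 + sqrt(9))*(-140) + 17 = (3 + 3)*(-140) + 17 = 6*(-140) + 17 = -840 + 17 = -823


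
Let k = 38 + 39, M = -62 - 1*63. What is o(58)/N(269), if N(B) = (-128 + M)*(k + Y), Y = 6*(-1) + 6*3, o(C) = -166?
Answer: 166/22517 ≈ 0.0073722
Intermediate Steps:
M = -125 (M = -62 - 63 = -125)
k = 77
Y = 12 (Y = -6 + 18 = 12)
N(B) = -22517 (N(B) = (-128 - 125)*(77 + 12) = -253*89 = -22517)
o(58)/N(269) = -166/(-22517) = -166*(-1/22517) = 166/22517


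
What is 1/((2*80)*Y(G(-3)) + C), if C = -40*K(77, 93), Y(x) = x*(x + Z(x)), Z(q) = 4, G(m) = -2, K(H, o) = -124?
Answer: 1/4320 ≈ 0.00023148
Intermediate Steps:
Y(x) = x*(4 + x) (Y(x) = x*(x + 4) = x*(4 + x))
C = 4960 (C = -40*(-124) = 4960)
1/((2*80)*Y(G(-3)) + C) = 1/((2*80)*(-2*(4 - 2)) + 4960) = 1/(160*(-2*2) + 4960) = 1/(160*(-4) + 4960) = 1/(-640 + 4960) = 1/4320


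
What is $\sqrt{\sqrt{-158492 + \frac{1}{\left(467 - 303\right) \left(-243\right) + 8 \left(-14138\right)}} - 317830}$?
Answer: $\frac{\sqrt{-1858950955549720 + 76478 i \sqrt{927001399676367}}}{76478} \approx 0.35308 + 563.76 i$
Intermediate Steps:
$\sqrt{\sqrt{-158492 + \frac{1}{\left(467 - 303\right) \left(-243\right) + 8 \left(-14138\right)}} - 317830} = \sqrt{\sqrt{-158492 + \frac{1}{164 \left(-243\right) - 113104}} - 317830} = \sqrt{\sqrt{-158492 + \frac{1}{-39852 - 113104}} - 317830} = \sqrt{\sqrt{-158492 + \frac{1}{-152956}} - 317830} = \sqrt{\sqrt{-158492 - \frac{1}{152956}} - 317830} = \sqrt{\sqrt{- \frac{24242302353}{152956}} - 317830} = \sqrt{\frac{i \sqrt{927001399676367}}{76478} - 317830} = \sqrt{-317830 + \frac{i \sqrt{927001399676367}}{76478}}$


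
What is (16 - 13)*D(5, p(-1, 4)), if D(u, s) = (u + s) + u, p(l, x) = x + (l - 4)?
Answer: 27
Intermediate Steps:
p(l, x) = -4 + l + x (p(l, x) = x + (-4 + l) = -4 + l + x)
D(u, s) = s + 2*u (D(u, s) = (s + u) + u = s + 2*u)
(16 - 13)*D(5, p(-1, 4)) = (16 - 13)*((-4 - 1 + 4) + 2*5) = 3*(-1 + 10) = 3*9 = 27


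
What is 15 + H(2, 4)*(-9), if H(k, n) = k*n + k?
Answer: -75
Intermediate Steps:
H(k, n) = k + k*n
15 + H(2, 4)*(-9) = 15 + (2*(1 + 4))*(-9) = 15 + (2*5)*(-9) = 15 + 10*(-9) = 15 - 90 = -75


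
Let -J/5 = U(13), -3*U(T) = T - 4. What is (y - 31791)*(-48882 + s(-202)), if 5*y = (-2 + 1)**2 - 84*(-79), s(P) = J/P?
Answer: 752007598461/505 ≈ 1.4891e+9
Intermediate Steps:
U(T) = 4/3 - T/3 (U(T) = -(T - 4)/3 = -(-4 + T)/3 = 4/3 - T/3)
J = 15 (J = -5*(4/3 - 1/3*13) = -5*(4/3 - 13/3) = -5*(-3) = 15)
s(P) = 15/P
y = 6637/5 (y = ((-2 + 1)**2 - 84*(-79))/5 = ((-1)**2 + 6636)/5 = (1 + 6636)/5 = (1/5)*6637 = 6637/5 ≈ 1327.4)
(y - 31791)*(-48882 + s(-202)) = (6637/5 - 31791)*(-48882 + 15/(-202)) = -152318*(-48882 + 15*(-1/202))/5 = -152318*(-48882 - 15/202)/5 = -152318/5*(-9874179/202) = 752007598461/505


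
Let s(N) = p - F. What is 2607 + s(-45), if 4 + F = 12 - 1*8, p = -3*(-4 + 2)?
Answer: 2613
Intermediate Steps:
p = 6 (p = -3*(-2) = 6)
F = 0 (F = -4 + (12 - 1*8) = -4 + (12 - 8) = -4 + 4 = 0)
s(N) = 6 (s(N) = 6 - 1*0 = 6 + 0 = 6)
2607 + s(-45) = 2607 + 6 = 2613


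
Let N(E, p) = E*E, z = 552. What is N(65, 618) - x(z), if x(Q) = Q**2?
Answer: -300479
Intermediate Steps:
N(E, p) = E**2
N(65, 618) - x(z) = 65**2 - 1*552**2 = 4225 - 1*304704 = 4225 - 304704 = -300479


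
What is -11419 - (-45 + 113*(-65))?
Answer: -4029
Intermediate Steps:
-11419 - (-45 + 113*(-65)) = -11419 - (-45 - 7345) = -11419 - 1*(-7390) = -11419 + 7390 = -4029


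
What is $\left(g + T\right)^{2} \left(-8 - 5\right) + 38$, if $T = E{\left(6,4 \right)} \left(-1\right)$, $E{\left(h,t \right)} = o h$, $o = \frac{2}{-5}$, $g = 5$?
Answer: $- \frac{16847}{25} \approx -673.88$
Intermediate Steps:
$o = - \frac{2}{5}$ ($o = 2 \left(- \frac{1}{5}\right) = - \frac{2}{5} \approx -0.4$)
$E{\left(h,t \right)} = - \frac{2 h}{5}$
$T = \frac{12}{5}$ ($T = \left(- \frac{2}{5}\right) 6 \left(-1\right) = \left(- \frac{12}{5}\right) \left(-1\right) = \frac{12}{5} \approx 2.4$)
$\left(g + T\right)^{2} \left(-8 - 5\right) + 38 = \left(5 + \frac{12}{5}\right)^{2} \left(-8 - 5\right) + 38 = \left(\frac{37}{5}\right)^{2} \left(-8 - 5\right) + 38 = \frac{1369}{25} \left(-13\right) + 38 = - \frac{17797}{25} + 38 = - \frac{16847}{25}$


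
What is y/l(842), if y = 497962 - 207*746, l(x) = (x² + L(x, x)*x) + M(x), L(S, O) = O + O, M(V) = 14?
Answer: 171770/1063453 ≈ 0.16152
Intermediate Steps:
L(S, O) = 2*O
l(x) = 14 + 3*x² (l(x) = (x² + (2*x)*x) + 14 = (x² + 2*x²) + 14 = 3*x² + 14 = 14 + 3*x²)
y = 343540 (y = 497962 - 154422 = 343540)
y/l(842) = 343540/(14 + 3*842²) = 343540/(14 + 3*708964) = 343540/(14 + 2126892) = 343540/2126906 = 343540*(1/2126906) = 171770/1063453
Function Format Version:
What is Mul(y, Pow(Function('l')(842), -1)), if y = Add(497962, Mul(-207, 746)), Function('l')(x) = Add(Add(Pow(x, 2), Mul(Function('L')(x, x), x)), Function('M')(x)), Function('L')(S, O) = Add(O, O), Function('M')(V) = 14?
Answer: Rational(171770, 1063453) ≈ 0.16152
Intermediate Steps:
Function('L')(S, O) = Mul(2, O)
Function('l')(x) = Add(14, Mul(3, Pow(x, 2))) (Function('l')(x) = Add(Add(Pow(x, 2), Mul(Mul(2, x), x)), 14) = Add(Add(Pow(x, 2), Mul(2, Pow(x, 2))), 14) = Add(Mul(3, Pow(x, 2)), 14) = Add(14, Mul(3, Pow(x, 2))))
y = 343540 (y = Add(497962, -154422) = 343540)
Mul(y, Pow(Function('l')(842), -1)) = Mul(343540, Pow(Add(14, Mul(3, Pow(842, 2))), -1)) = Mul(343540, Pow(Add(14, Mul(3, 708964)), -1)) = Mul(343540, Pow(Add(14, 2126892), -1)) = Mul(343540, Pow(2126906, -1)) = Mul(343540, Rational(1, 2126906)) = Rational(171770, 1063453)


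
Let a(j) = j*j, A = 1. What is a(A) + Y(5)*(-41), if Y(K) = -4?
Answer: 165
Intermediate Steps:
a(j) = j**2
a(A) + Y(5)*(-41) = 1**2 - 4*(-41) = 1 + 164 = 165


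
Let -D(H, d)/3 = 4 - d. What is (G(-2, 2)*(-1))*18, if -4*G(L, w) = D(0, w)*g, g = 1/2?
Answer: -27/2 ≈ -13.500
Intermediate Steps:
D(H, d) = -12 + 3*d (D(H, d) = -3*(4 - d) = -12 + 3*d)
g = 1/2 ≈ 0.50000
G(L, w) = 3/2 - 3*w/8 (G(L, w) = -(-12 + 3*w)/(4*2) = -(-6 + 3*w/2)/4 = 3/2 - 3*w/8)
(G(-2, 2)*(-1))*18 = ((3/2 - 3/8*2)*(-1))*18 = ((3/2 - 3/4)*(-1))*18 = ((3/4)*(-1))*18 = -3/4*18 = -27/2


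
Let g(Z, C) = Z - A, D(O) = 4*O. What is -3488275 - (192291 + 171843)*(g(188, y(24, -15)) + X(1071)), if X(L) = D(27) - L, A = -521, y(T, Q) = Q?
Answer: 89001761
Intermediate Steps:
g(Z, C) = 521 + Z (g(Z, C) = Z - 1*(-521) = Z + 521 = 521 + Z)
X(L) = 108 - L (X(L) = 4*27 - L = 108 - L)
-3488275 - (192291 + 171843)*(g(188, y(24, -15)) + X(1071)) = -3488275 - (192291 + 171843)*((521 + 188) + (108 - 1*1071)) = -3488275 - 364134*(709 + (108 - 1071)) = -3488275 - 364134*(709 - 963) = -3488275 - 364134*(-254) = -3488275 - 1*(-92490036) = -3488275 + 92490036 = 89001761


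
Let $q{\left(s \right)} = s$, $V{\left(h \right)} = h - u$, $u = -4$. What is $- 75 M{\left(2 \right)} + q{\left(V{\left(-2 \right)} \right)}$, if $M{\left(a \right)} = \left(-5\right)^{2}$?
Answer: $-1873$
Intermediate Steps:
$V{\left(h \right)} = 4 + h$ ($V{\left(h \right)} = h - -4 = h + 4 = 4 + h$)
$M{\left(a \right)} = 25$
$- 75 M{\left(2 \right)} + q{\left(V{\left(-2 \right)} \right)} = \left(-75\right) 25 + \left(4 - 2\right) = -1875 + 2 = -1873$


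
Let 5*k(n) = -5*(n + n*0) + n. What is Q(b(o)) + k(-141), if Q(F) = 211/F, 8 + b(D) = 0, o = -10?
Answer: 3457/40 ≈ 86.425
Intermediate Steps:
b(D) = -8 (b(D) = -8 + 0 = -8)
k(n) = -4*n/5 (k(n) = (-5*(n + n*0) + n)/5 = (-5*(n + 0) + n)/5 = (-5*n + n)/5 = (-4*n)/5 = -4*n/5)
Q(b(o)) + k(-141) = 211/(-8) - ⅘*(-141) = 211*(-⅛) + 564/5 = -211/8 + 564/5 = 3457/40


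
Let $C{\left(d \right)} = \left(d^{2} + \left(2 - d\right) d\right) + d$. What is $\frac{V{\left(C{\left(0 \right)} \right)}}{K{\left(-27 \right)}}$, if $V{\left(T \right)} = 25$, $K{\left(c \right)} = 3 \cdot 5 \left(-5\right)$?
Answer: $- \frac{1}{3} \approx -0.33333$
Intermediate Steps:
$K{\left(c \right)} = -75$ ($K{\left(c \right)} = 15 \left(-5\right) = -75$)
$C{\left(d \right)} = d + d^{2} + d \left(2 - d\right)$ ($C{\left(d \right)} = \left(d^{2} + d \left(2 - d\right)\right) + d = d + d^{2} + d \left(2 - d\right)$)
$\frac{V{\left(C{\left(0 \right)} \right)}}{K{\left(-27 \right)}} = \frac{25}{-75} = 25 \left(- \frac{1}{75}\right) = - \frac{1}{3}$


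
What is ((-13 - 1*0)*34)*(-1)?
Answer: 442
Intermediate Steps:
((-13 - 1*0)*34)*(-1) = ((-13 + 0)*34)*(-1) = -13*34*(-1) = -442*(-1) = 442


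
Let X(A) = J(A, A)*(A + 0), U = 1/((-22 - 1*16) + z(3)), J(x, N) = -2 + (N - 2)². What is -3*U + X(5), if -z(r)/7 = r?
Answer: 2068/59 ≈ 35.051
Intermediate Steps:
J(x, N) = -2 + (-2 + N)²
z(r) = -7*r
U = -1/59 (U = 1/((-22 - 1*16) - 7*3) = 1/((-22 - 16) - 21) = 1/(-38 - 21) = 1/(-59) = -1/59 ≈ -0.016949)
X(A) = A*(-2 + (-2 + A)²) (X(A) = (-2 + (-2 + A)²)*(A + 0) = (-2 + (-2 + A)²)*A = A*(-2 + (-2 + A)²))
-3*U + X(5) = -3*(-1/59) + 5*(-2 + (-2 + 5)²) = 3/59 + 5*(-2 + 3²) = 3/59 + 5*(-2 + 9) = 3/59 + 5*7 = 3/59 + 35 = 2068/59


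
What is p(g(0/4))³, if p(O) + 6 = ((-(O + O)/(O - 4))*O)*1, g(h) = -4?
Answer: -8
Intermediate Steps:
p(O) = -6 - 2*O²/(-4 + O) (p(O) = -6 + ((-(O + O)/(O - 4))*O)*1 = -6 + ((-2*O/(-4 + O))*O)*1 = -6 - 2*O²/(-4 + O)*1 = -6 - 2*O²/(-4 + O))
p(g(0/4))³ = (2*(12 - 1*(-4)² - 3*(-4))/(-4 - 4))³ = (2*(12 - 1*16 + 12)/(-8))³ = (2*(-⅛)*(12 - 16 + 12))³ = (2*(-⅛)*8)³ = (-2)³ = -8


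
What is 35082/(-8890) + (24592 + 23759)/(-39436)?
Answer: -906667071/175293020 ≈ -5.1723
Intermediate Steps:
35082/(-8890) + (24592 + 23759)/(-39436) = 35082*(-1/8890) + 48351*(-1/39436) = -17541/4445 - 48351/39436 = -906667071/175293020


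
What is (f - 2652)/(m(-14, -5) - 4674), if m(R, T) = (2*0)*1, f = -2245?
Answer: 4897/4674 ≈ 1.0477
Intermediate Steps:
m(R, T) = 0 (m(R, T) = 0*1 = 0)
(f - 2652)/(m(-14, -5) - 4674) = (-2245 - 2652)/(0 - 4674) = -4897/(-4674) = -4897*(-1/4674) = 4897/4674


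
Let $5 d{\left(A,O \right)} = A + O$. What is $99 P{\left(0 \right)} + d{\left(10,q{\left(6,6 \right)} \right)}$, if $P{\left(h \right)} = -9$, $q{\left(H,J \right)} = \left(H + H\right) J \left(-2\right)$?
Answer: $- \frac{4589}{5} \approx -917.8$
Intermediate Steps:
$q{\left(H,J \right)} = - 4 H J$ ($q{\left(H,J \right)} = 2 H J \left(-2\right) = - 4 H J$)
$d{\left(A,O \right)} = \frac{A}{5} + \frac{O}{5}$ ($d{\left(A,O \right)} = \frac{A + O}{5} = \frac{A}{5} + \frac{O}{5}$)
$99 P{\left(0 \right)} + d{\left(10,q{\left(6,6 \right)} \right)} = 99 \left(-9\right) + \left(\frac{1}{5} \cdot 10 + \frac{\left(-4\right) 6 \cdot 6}{5}\right) = -891 + \left(2 + \frac{1}{5} \left(-144\right)\right) = -891 + \left(2 - \frac{144}{5}\right) = -891 - \frac{134}{5} = - \frac{4589}{5}$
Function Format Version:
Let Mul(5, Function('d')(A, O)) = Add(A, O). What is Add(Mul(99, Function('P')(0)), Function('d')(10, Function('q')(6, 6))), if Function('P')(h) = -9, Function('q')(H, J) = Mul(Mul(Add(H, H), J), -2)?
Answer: Rational(-4589, 5) ≈ -917.80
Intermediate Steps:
Function('q')(H, J) = Mul(-4, H, J) (Function('q')(H, J) = Mul(Mul(Mul(2, H), J), -2) = Mul(Mul(2, H, J), -2) = Mul(-4, H, J))
Function('d')(A, O) = Add(Mul(Rational(1, 5), A), Mul(Rational(1, 5), O)) (Function('d')(A, O) = Mul(Rational(1, 5), Add(A, O)) = Add(Mul(Rational(1, 5), A), Mul(Rational(1, 5), O)))
Add(Mul(99, Function('P')(0)), Function('d')(10, Function('q')(6, 6))) = Add(Mul(99, -9), Add(Mul(Rational(1, 5), 10), Mul(Rational(1, 5), Mul(-4, 6, 6)))) = Add(-891, Add(2, Mul(Rational(1, 5), -144))) = Add(-891, Add(2, Rational(-144, 5))) = Add(-891, Rational(-134, 5)) = Rational(-4589, 5)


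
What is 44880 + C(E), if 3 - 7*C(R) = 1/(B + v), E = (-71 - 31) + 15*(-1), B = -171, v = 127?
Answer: 1974739/44 ≈ 44880.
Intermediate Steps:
E = -117 (E = -102 - 15 = -117)
C(R) = 19/44 (C(R) = 3/7 - 1/(7*(-171 + 127)) = 3/7 - ⅐/(-44) = 3/7 - ⅐*(-1/44) = 3/7 + 1/308 = 19/44)
44880 + C(E) = 44880 + 19/44 = 1974739/44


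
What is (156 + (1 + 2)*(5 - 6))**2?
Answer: 23409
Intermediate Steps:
(156 + (1 + 2)*(5 - 6))**2 = (156 + 3*(-1))**2 = (156 - 3)**2 = 153**2 = 23409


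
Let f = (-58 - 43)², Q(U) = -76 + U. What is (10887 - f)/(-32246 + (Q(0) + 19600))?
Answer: -343/6361 ≈ -0.053922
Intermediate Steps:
f = 10201 (f = (-101)² = 10201)
(10887 - f)/(-32246 + (Q(0) + 19600)) = (10887 - 1*10201)/(-32246 + ((-76 + 0) + 19600)) = (10887 - 10201)/(-32246 + (-76 + 19600)) = 686/(-32246 + 19524) = 686/(-12722) = 686*(-1/12722) = -343/6361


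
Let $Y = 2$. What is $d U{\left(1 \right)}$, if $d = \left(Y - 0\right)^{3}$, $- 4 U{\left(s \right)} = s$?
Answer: $-2$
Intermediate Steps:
$U{\left(s \right)} = - \frac{s}{4}$
$d = 8$ ($d = \left(2 - 0\right)^{3} = \left(2 + 0\right)^{3} = 2^{3} = 8$)
$d U{\left(1 \right)} = 8 \left(\left(- \frac{1}{4}\right) 1\right) = 8 \left(- \frac{1}{4}\right) = -2$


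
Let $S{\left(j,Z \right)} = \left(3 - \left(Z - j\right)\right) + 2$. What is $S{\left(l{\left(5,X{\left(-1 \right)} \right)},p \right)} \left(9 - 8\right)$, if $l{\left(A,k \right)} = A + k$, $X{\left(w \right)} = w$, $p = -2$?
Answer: $11$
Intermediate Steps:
$S{\left(j,Z \right)} = 5 + j - Z$ ($S{\left(j,Z \right)} = \left(3 + j - Z\right) + 2 = 5 + j - Z$)
$S{\left(l{\left(5,X{\left(-1 \right)} \right)},p \right)} \left(9 - 8\right) = \left(5 + \left(5 - 1\right) - -2\right) \left(9 - 8\right) = \left(5 + 4 + 2\right) 1 = 11 \cdot 1 = 11$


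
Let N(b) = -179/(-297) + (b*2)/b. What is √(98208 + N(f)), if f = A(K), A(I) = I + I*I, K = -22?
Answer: √962562117/99 ≈ 313.39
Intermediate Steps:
A(I) = I + I²
f = 462 (f = -22*(1 - 22) = -22*(-21) = 462)
N(b) = 773/297 (N(b) = -179*(-1/297) + (2*b)/b = 179/297 + 2 = 773/297)
√(98208 + N(f)) = √(98208 + 773/297) = √(29168549/297) = √962562117/99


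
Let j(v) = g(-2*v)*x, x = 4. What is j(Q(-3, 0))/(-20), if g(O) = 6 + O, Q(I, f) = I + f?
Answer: -12/5 ≈ -2.4000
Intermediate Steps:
j(v) = 24 - 8*v (j(v) = (6 - 2*v)*4 = 24 - 8*v)
j(Q(-3, 0))/(-20) = (24 - 8*(-3 + 0))/(-20) = (24 - 8*(-3))*(-1/20) = (24 + 24)*(-1/20) = 48*(-1/20) = -12/5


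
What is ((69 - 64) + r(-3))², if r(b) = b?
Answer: 4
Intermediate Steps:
((69 - 64) + r(-3))² = ((69 - 64) - 3)² = (5 - 3)² = 2² = 4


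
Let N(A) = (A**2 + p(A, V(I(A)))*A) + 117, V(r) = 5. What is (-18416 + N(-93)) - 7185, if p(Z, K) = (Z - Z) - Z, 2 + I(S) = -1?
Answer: -25484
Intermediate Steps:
I(S) = -3 (I(S) = -2 - 1 = -3)
p(Z, K) = -Z (p(Z, K) = 0 - Z = -Z)
N(A) = 117 (N(A) = (A**2 + (-A)*A) + 117 = (A**2 - A**2) + 117 = 0 + 117 = 117)
(-18416 + N(-93)) - 7185 = (-18416 + 117) - 7185 = -18299 - 7185 = -25484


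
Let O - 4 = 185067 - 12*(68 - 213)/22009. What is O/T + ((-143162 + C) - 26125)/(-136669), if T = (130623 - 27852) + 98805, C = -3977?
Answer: 101951348321779/46640779252392 ≈ 2.1859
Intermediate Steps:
T = 201576 (T = 102771 + 98805 = 201576)
O = 4073229379/22009 (O = 4 + (185067 - 12*(68 - 213)/22009) = 4 + (185067 - 12*(-145)/22009) = 4 + (185067 - (-1740)/22009) = 4 + (185067 - 1*(-1740/22009)) = 4 + (185067 + 1740/22009) = 4 + 4073141343/22009 = 4073229379/22009 ≈ 1.8507e+5)
O/T + ((-143162 + C) - 26125)/(-136669) = (4073229379/22009)/201576 + ((-143162 - 3977) - 26125)/(-136669) = (4073229379/22009)*(1/201576) + (-147139 - 26125)*(-1/136669) = 4073229379/4436486184 - 173264*(-1/136669) = 4073229379/4436486184 + 13328/10513 = 101951348321779/46640779252392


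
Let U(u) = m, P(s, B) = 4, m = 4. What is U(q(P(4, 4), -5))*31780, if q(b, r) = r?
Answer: 127120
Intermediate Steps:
U(u) = 4
U(q(P(4, 4), -5))*31780 = 4*31780 = 127120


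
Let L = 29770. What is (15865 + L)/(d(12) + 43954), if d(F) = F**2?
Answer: 45635/44098 ≈ 1.0349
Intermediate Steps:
(15865 + L)/(d(12) + 43954) = (15865 + 29770)/(12**2 + 43954) = 45635/(144 + 43954) = 45635/44098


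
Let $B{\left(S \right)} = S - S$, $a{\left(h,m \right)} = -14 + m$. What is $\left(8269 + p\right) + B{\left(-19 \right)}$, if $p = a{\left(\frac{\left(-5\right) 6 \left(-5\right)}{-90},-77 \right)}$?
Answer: $8178$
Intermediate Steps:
$B{\left(S \right)} = 0$
$p = -91$ ($p = -14 - 77 = -91$)
$\left(8269 + p\right) + B{\left(-19 \right)} = \left(8269 - 91\right) + 0 = 8178 + 0 = 8178$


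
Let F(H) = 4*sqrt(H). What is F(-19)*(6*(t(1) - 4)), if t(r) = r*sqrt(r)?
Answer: -72*I*sqrt(19) ≈ -313.84*I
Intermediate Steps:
t(r) = r**(3/2)
F(-19)*(6*(t(1) - 4)) = (4*sqrt(-19))*(6*(1**(3/2) - 4)) = (4*(I*sqrt(19)))*(6*(1 - 4)) = (4*I*sqrt(19))*(6*(-3)) = (4*I*sqrt(19))*(-18) = -72*I*sqrt(19)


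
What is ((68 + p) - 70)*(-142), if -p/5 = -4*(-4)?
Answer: 11644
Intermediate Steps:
p = -80 (p = -(-20)*(-4) = -5*16 = -80)
((68 + p) - 70)*(-142) = ((68 - 80) - 70)*(-142) = (-12 - 70)*(-142) = -82*(-142) = 11644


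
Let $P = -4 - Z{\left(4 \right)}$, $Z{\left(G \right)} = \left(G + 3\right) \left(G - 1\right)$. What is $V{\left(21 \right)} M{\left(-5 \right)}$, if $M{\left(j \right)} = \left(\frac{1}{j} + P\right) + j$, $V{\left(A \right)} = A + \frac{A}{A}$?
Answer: $- \frac{3322}{5} \approx -664.4$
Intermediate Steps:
$Z{\left(G \right)} = \left(-1 + G\right) \left(3 + G\right)$ ($Z{\left(G \right)} = \left(3 + G\right) \left(-1 + G\right) = \left(-1 + G\right) \left(3 + G\right)$)
$P = -25$ ($P = -4 - \left(-3 + 4^{2} + 2 \cdot 4\right) = -4 - \left(-3 + 16 + 8\right) = -4 - 21 = -25$)
$V{\left(A \right)} = 1 + A$ ($V{\left(A \right)} = A + 1 = 1 + A$)
$M{\left(j \right)} = -25 + j + \frac{1}{j}$ ($M{\left(j \right)} = \left(\frac{1}{j} - 25\right) + j = \left(-25 + \frac{1}{j}\right) + j = -25 + j + \frac{1}{j}$)
$V{\left(21 \right)} M{\left(-5 \right)} = \left(1 + 21\right) \left(-25 - 5 + \frac{1}{-5}\right) = 22 \left(-25 - 5 - \frac{1}{5}\right) = 22 \left(- \frac{151}{5}\right) = - \frac{3322}{5}$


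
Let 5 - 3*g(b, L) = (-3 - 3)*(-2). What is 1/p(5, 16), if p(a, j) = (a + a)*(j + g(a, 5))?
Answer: 3/410 ≈ 0.0073171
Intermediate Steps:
g(b, L) = -7/3 (g(b, L) = 5/3 - (-3 - 3)*(-2)/3 = 5/3 - (-2)*(-2) = 5/3 - 1/3*12 = 5/3 - 4 = -7/3)
p(a, j) = 2*a*(-7/3 + j) (p(a, j) = (a + a)*(j - 7/3) = (2*a)*(-7/3 + j) = 2*a*(-7/3 + j))
1/p(5, 16) = 1/((2/3)*5*(-7 + 3*16)) = 1/((2/3)*5*(-7 + 48)) = 1/((2/3)*5*41) = 1/(410/3) = 3/410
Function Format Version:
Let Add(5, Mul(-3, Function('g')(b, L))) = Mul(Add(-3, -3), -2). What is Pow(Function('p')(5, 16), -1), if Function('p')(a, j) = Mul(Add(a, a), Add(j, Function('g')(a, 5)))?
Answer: Rational(3, 410) ≈ 0.0073171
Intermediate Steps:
Function('g')(b, L) = Rational(-7, 3) (Function('g')(b, L) = Add(Rational(5, 3), Mul(Rational(-1, 3), Mul(Add(-3, -3), -2))) = Add(Rational(5, 3), Mul(Rational(-1, 3), Mul(-6, -2))) = Add(Rational(5, 3), Mul(Rational(-1, 3), 12)) = Add(Rational(5, 3), -4) = Rational(-7, 3))
Function('p')(a, j) = Mul(2, a, Add(Rational(-7, 3), j)) (Function('p')(a, j) = Mul(Add(a, a), Add(j, Rational(-7, 3))) = Mul(Mul(2, a), Add(Rational(-7, 3), j)) = Mul(2, a, Add(Rational(-7, 3), j)))
Pow(Function('p')(5, 16), -1) = Pow(Mul(Rational(2, 3), 5, Add(-7, Mul(3, 16))), -1) = Pow(Mul(Rational(2, 3), 5, Add(-7, 48)), -1) = Pow(Mul(Rational(2, 3), 5, 41), -1) = Pow(Rational(410, 3), -1) = Rational(3, 410)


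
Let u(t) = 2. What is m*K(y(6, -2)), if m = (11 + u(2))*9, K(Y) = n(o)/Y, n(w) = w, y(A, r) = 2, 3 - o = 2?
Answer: 117/2 ≈ 58.500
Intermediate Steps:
o = 1 (o = 3 - 1*2 = 3 - 2 = 1)
K(Y) = 1/Y
m = 117 (m = (11 + 2)*9 = 13*9 = 117)
m*K(y(6, -2)) = 117/2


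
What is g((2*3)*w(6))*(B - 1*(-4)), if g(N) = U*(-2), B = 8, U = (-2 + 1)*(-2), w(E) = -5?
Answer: -48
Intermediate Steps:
U = 2 (U = -1*(-2) = 2)
g(N) = -4 (g(N) = 2*(-2) = -4)
g((2*3)*w(6))*(B - 1*(-4)) = -4*(8 - 1*(-4)) = -4*(8 + 4) = -4*12 = -48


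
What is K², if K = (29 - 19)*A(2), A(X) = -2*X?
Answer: 1600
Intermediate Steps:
K = -40 (K = (29 - 19)*(-2*2) = 10*(-4) = -40)
K² = (-40)² = 1600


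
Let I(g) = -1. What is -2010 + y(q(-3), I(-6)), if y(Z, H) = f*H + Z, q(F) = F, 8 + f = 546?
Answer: -2551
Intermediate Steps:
f = 538 (f = -8 + 546 = 538)
y(Z, H) = Z + 538*H (y(Z, H) = 538*H + Z = Z + 538*H)
-2010 + y(q(-3), I(-6)) = -2010 + (-3 + 538*(-1)) = -2010 + (-3 - 538) = -2010 - 541 = -2551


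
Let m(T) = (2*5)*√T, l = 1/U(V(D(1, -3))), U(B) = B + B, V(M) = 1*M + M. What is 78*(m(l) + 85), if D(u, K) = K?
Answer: 6630 + 130*I*√3 ≈ 6630.0 + 225.17*I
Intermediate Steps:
V(M) = 2*M (V(M) = M + M = 2*M)
U(B) = 2*B
l = -1/12 (l = 1/(2*(2*(-3))) = 1/(2*(-6)) = 1/(-12) = -1/12 ≈ -0.083333)
m(T) = 10*√T
78*(m(l) + 85) = 78*(10*√(-1/12) + 85) = 78*(10*(I*√3/6) + 85) = 78*(5*I*√3/3 + 85) = 78*(85 + 5*I*√3/3) = 6630 + 130*I*√3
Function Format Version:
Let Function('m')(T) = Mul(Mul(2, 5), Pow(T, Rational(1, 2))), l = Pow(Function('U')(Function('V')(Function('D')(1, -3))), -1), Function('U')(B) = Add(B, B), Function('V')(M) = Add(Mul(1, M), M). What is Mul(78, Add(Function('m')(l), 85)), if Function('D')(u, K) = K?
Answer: Add(6630, Mul(130, I, Pow(3, Rational(1, 2)))) ≈ Add(6630.0, Mul(225.17, I))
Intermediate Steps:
Function('V')(M) = Mul(2, M) (Function('V')(M) = Add(M, M) = Mul(2, M))
Function('U')(B) = Mul(2, B)
l = Rational(-1, 12) (l = Pow(Mul(2, Mul(2, -3)), -1) = Pow(Mul(2, -6), -1) = Pow(-12, -1) = Rational(-1, 12) ≈ -0.083333)
Function('m')(T) = Mul(10, Pow(T, Rational(1, 2)))
Mul(78, Add(Function('m')(l), 85)) = Mul(78, Add(Mul(10, Pow(Rational(-1, 12), Rational(1, 2))), 85)) = Mul(78, Add(Mul(10, Mul(Rational(1, 6), I, Pow(3, Rational(1, 2)))), 85)) = Mul(78, Add(Mul(Rational(5, 3), I, Pow(3, Rational(1, 2))), 85)) = Mul(78, Add(85, Mul(Rational(5, 3), I, Pow(3, Rational(1, 2))))) = Add(6630, Mul(130, I, Pow(3, Rational(1, 2))))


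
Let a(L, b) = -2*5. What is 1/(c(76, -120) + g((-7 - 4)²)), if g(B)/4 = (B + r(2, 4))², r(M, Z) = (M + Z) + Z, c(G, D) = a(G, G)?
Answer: 1/68634 ≈ 1.4570e-5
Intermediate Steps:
a(L, b) = -10
c(G, D) = -10
r(M, Z) = M + 2*Z
g(B) = 4*(10 + B)² (g(B) = 4*(B + (2 + 2*4))² = 4*(B + (2 + 8))² = 4*(B + 10)² = 4*(10 + B)²)
1/(c(76, -120) + g((-7 - 4)²)) = 1/(-10 + 4*(10 + (-7 - 4)²)²) = 1/(-10 + 4*(10 + (-11)²)²) = 1/(-10 + 4*(10 + 121)²) = 1/(-10 + 4*131²) = 1/(-10 + 4*17161) = 1/(-10 + 68644) = 1/68634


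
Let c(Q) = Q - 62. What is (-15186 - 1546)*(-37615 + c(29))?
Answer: 629926336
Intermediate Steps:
c(Q) = -62 + Q
(-15186 - 1546)*(-37615 + c(29)) = (-15186 - 1546)*(-37615 + (-62 + 29)) = -16732*(-37615 - 33) = -16732*(-37648) = 629926336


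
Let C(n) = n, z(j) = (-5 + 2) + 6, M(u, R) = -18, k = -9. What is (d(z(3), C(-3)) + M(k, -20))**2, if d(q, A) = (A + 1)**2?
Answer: 196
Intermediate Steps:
z(j) = 3 (z(j) = -3 + 6 = 3)
d(q, A) = (1 + A)**2
(d(z(3), C(-3)) + M(k, -20))**2 = ((1 - 3)**2 - 18)**2 = ((-2)**2 - 18)**2 = (4 - 18)**2 = (-14)**2 = 196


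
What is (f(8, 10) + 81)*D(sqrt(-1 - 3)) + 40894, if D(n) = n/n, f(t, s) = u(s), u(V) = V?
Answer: 40985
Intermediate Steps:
f(t, s) = s
D(n) = 1
(f(8, 10) + 81)*D(sqrt(-1 - 3)) + 40894 = (10 + 81)*1 + 40894 = 91*1 + 40894 = 91 + 40894 = 40985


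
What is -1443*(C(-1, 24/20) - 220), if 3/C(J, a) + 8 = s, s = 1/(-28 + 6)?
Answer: 18761886/59 ≈ 3.1800e+5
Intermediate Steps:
s = -1/22 (s = 1/(-22) = -1/22 ≈ -0.045455)
C(J, a) = -22/59 (C(J, a) = 3/(-8 - 1/22) = 3/(-177/22) = 3*(-22/177) = -22/59)
-1443*(C(-1, 24/20) - 220) = -1443*(-22/59 - 220) = -1443*(-13002/59) = 18761886/59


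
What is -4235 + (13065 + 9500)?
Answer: 18330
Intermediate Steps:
-4235 + (13065 + 9500) = -4235 + 22565 = 18330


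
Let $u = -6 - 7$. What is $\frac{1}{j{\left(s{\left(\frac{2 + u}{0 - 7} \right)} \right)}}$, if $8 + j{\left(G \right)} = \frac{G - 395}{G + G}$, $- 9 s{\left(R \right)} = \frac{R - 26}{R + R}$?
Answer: $- \frac{38}{8975} \approx -0.004234$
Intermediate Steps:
$u = -13$ ($u = -6 - 7 = -13$)
$s{\left(R \right)} = - \frac{-26 + R}{18 R}$ ($s{\left(R \right)} = - \frac{\left(R - 26\right) \frac{1}{R + R}}{9} = - \frac{\left(-26 + R\right) \frac{1}{2 R}}{9} = - \frac{\frac{1}{2} \frac{1}{R} \left(-26 + R\right)}{9} = - \frac{-26 + R}{18 R}$)
$j{\left(G \right)} = -8 + \frac{-395 + G}{2 G}$ ($j{\left(G \right)} = -8 + \frac{G - 395}{G + G} = -8 + \frac{-395 + G}{2 G}$)
$\frac{1}{j{\left(s{\left(\frac{2 + u}{0 - 7} \right)} \right)}} = \frac{1}{\frac{5}{2} \frac{1}{\frac{1}{18} \frac{1}{\left(2 - 13\right) \frac{1}{0 - 7}} \left(26 - \frac{2 - 13}{0 - 7}\right)} \left(-79 - 3 \frac{26 - \frac{2 - 13}{0 - 7}}{18 \frac{2 - 13}{0 - 7}}\right)} = \frac{1}{\frac{5}{2} \frac{1}{\frac{1}{18} \frac{1}{\left(-11\right) \frac{1}{-7}} \left(26 - - \frac{11}{-7}\right)} \left(-79 - 3 \frac{26 - - \frac{11}{-7}}{18 \left(- \frac{11}{-7}\right)}\right)} = \frac{1}{\frac{5}{2} \frac{1}{\frac{1}{18} \frac{1}{\left(-11\right) \left(- \frac{1}{7}\right)} \left(26 - \left(-11\right) \left(- \frac{1}{7}\right)\right)} \left(-79 - 3 \frac{26 - \left(-11\right) \left(- \frac{1}{7}\right)}{18 \left(\left(-11\right) \left(- \frac{1}{7}\right)\right)}\right)} = \frac{1}{\frac{5}{2} \frac{1}{\frac{1}{18} \frac{1}{\frac{11}{7}} \left(26 - \frac{11}{7}\right)} \left(-79 - 3 \frac{26 - \frac{11}{7}}{18 \cdot \frac{11}{7}}\right)} = \frac{1}{\frac{5}{2} \frac{1}{\frac{1}{18} \cdot \frac{7}{11} \left(26 - \frac{11}{7}\right)} \left(-79 - 3 \cdot \frac{1}{18} \cdot \frac{7}{11} \left(26 - \frac{11}{7}\right)\right)} = \frac{1}{\frac{5}{2} \frac{1}{\frac{1}{18} \cdot \frac{7}{11} \cdot \frac{171}{7}} \left(-79 - 3 \cdot \frac{1}{18} \cdot \frac{7}{11} \cdot \frac{171}{7}\right)} = \frac{1}{\frac{5}{2} \frac{1}{\frac{19}{22}} \left(-79 - \frac{57}{22}\right)} = \frac{1}{\frac{5}{2} \cdot \frac{22}{19} \left(-79 - \frac{57}{22}\right)} = \frac{1}{\frac{5}{2} \cdot \frac{22}{19} \left(- \frac{1795}{22}\right)} = \frac{1}{- \frac{8975}{38}} = - \frac{38}{8975}$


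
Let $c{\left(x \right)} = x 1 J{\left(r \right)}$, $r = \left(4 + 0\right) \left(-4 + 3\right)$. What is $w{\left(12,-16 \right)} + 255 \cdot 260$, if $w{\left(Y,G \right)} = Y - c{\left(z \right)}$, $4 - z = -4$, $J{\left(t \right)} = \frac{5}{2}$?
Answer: $66292$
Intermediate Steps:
$r = -4$ ($r = 4 \left(-1\right) = -4$)
$J{\left(t \right)} = \frac{5}{2}$ ($J{\left(t \right)} = 5 \cdot \frac{1}{2} = \frac{5}{2}$)
$z = 8$ ($z = 4 - -4 = 4 + 4 = 8$)
$c{\left(x \right)} = \frac{5 x}{2}$ ($c{\left(x \right)} = x 1 \cdot \frac{5}{2} = x \frac{5}{2} = \frac{5 x}{2}$)
$w{\left(Y,G \right)} = -20 + Y$ ($w{\left(Y,G \right)} = Y - \frac{5}{2} \cdot 8 = Y - 20 = -20 + Y$)
$w{\left(12,-16 \right)} + 255 \cdot 260 = \left(-20 + 12\right) + 255 \cdot 260 = -8 + 66300 = 66292$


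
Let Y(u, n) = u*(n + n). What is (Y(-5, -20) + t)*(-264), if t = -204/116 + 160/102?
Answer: -26005672/493 ≈ -52750.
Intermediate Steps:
t = -281/1479 (t = -204*1/116 + 160*(1/102) = -51/29 + 80/51 = -281/1479 ≈ -0.18999)
Y(u, n) = 2*n*u (Y(u, n) = u*(2*n) = 2*n*u)
(Y(-5, -20) + t)*(-264) = (2*(-20)*(-5) - 281/1479)*(-264) = (200 - 281/1479)*(-264) = (295519/1479)*(-264) = -26005672/493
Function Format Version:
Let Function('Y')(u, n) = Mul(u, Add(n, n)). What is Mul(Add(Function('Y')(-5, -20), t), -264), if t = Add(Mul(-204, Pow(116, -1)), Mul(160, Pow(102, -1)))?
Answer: Rational(-26005672, 493) ≈ -52750.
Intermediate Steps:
t = Rational(-281, 1479) (t = Add(Mul(-204, Rational(1, 116)), Mul(160, Rational(1, 102))) = Add(Rational(-51, 29), Rational(80, 51)) = Rational(-281, 1479) ≈ -0.18999)
Function('Y')(u, n) = Mul(2, n, u) (Function('Y')(u, n) = Mul(u, Mul(2, n)) = Mul(2, n, u))
Mul(Add(Function('Y')(-5, -20), t), -264) = Mul(Add(Mul(2, -20, -5), Rational(-281, 1479)), -264) = Mul(Add(200, Rational(-281, 1479)), -264) = Mul(Rational(295519, 1479), -264) = Rational(-26005672, 493)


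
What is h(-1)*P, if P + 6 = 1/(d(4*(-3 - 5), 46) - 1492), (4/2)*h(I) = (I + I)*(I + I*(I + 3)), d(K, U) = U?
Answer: -8677/482 ≈ -18.002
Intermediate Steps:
h(I) = I*(I + I*(3 + I)) (h(I) = ((I + I)*(I + I*(I + 3)))/2 = ((2*I)*(I + I*(3 + I)))/2 = (2*I*(I + I*(3 + I)))/2 = I*(I + I*(3 + I)))
P = -8677/1446 (P = -6 + 1/(46 - 1492) = -6 + 1/(-1446) = -6 - 1/1446 = -8677/1446 ≈ -6.0007)
h(-1)*P = ((-1)²*(4 - 1))*(-8677/1446) = (1*3)*(-8677/1446) = 3*(-8677/1446) = -8677/482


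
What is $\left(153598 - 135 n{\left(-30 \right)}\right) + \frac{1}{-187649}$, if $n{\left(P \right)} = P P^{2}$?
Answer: $\frac{712803116101}{187649} \approx 3.7986 \cdot 10^{6}$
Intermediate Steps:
$n{\left(P \right)} = P^{3}$
$\left(153598 - 135 n{\left(-30 \right)}\right) + \frac{1}{-187649} = \left(153598 - 135 \left(-30\right)^{3}\right) + \frac{1}{-187649} = \left(153598 - -3645000\right) - \frac{1}{187649} = \left(153598 + 3645000\right) - \frac{1}{187649} = 3798598 - \frac{1}{187649} = \frac{712803116101}{187649}$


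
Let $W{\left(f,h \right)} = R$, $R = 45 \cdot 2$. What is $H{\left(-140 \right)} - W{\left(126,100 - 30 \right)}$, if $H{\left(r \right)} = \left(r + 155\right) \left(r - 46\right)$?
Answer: $-2880$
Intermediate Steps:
$H{\left(r \right)} = \left(-46 + r\right) \left(155 + r\right)$ ($H{\left(r \right)} = \left(155 + r\right) \left(-46 + r\right) = \left(-46 + r\right) \left(155 + r\right)$)
$R = 90$
$W{\left(f,h \right)} = 90$
$H{\left(-140 \right)} - W{\left(126,100 - 30 \right)} = \left(-7130 + \left(-140\right)^{2} + 109 \left(-140\right)\right) - 90 = \left(-7130 + 19600 - 15260\right) - 90 = -2790 - 90 = -2880$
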